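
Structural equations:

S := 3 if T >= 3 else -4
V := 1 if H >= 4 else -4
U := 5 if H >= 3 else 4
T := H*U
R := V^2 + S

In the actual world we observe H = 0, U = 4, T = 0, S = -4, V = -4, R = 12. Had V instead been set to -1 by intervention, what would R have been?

The intervention breaks the incoming arrows to V: V := 1 if H >= 4 else -4 no longer applies, and V = -1.
U = 5 if H >= 3 else 4  [with H=0]  = 4
T = H*U  [with H=0, U=4]  = 0
S = 3 if T >= 3 else -4  [with T=0]  = -4
R = V^2 + S  [with V=-1, S=-4]  = -3

-3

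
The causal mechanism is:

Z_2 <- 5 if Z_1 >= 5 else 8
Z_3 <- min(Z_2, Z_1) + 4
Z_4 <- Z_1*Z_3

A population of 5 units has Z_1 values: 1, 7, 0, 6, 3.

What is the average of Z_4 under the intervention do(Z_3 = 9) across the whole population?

30.6

Every unit gets Z_3=9 under the intervention. Z_4 values become 9, 63, 0, 54, 27; E[Z_4|do(Z_3=9)] = 30.6.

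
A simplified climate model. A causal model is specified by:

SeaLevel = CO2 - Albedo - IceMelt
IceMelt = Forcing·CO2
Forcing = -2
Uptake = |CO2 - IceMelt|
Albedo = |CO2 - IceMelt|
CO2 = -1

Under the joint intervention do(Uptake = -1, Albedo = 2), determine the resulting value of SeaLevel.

Setting Uptake = -1, Albedo = 2 by intervention discards those variables' equations.
IceMelt = Forcing·CO2  [with Forcing=-2, CO2=-1]  = 2
SeaLevel = CO2 - Albedo - IceMelt  [with CO2=-1, Albedo=2, IceMelt=2]  = -5

-5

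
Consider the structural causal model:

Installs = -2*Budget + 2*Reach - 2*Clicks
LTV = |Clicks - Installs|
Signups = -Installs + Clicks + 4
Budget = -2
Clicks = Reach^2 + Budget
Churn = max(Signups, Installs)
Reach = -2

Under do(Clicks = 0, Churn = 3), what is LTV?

Under do(Clicks = 0, Churn = 3), each intervened variable's structural equation is replaced by its fixed value.
Installs = -2*Budget + 2*Reach - 2*Clicks  [with Budget=-2, Reach=-2, Clicks=0]  = 0
LTV = |Clicks - Installs|  [with Clicks=0, Installs=0]  = 0

0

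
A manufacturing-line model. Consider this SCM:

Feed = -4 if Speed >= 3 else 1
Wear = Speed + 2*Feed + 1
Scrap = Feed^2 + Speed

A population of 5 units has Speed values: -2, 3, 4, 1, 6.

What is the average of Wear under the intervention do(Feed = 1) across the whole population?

The intervention sets Feed=1 in all 5 units regardless of Speed. Recomputing Wear per unit gives 1, 6, 7, 4, 9; average 5.4.

5.4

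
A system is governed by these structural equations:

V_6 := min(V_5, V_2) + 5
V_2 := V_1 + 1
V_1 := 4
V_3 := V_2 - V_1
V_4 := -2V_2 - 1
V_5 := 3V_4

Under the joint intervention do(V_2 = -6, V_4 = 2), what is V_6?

The joint intervention fixes V_2 = -6, V_4 = 2, removing each variable's own equation.
V_5 = 3V_4  [with V_4=2]  = 6
V_6 = min(V_5, V_2) + 5  [with V_5=6, V_2=-6]  = -1

-1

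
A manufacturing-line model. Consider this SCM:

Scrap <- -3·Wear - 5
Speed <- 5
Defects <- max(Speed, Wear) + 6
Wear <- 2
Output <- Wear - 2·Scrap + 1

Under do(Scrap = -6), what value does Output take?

Intervening sets Scrap = -6 and removes its equation (Scrap <- -3·Wear - 5).
Output = Wear - 2·Scrap + 1  [with Wear=2, Scrap=-6]  = 15

15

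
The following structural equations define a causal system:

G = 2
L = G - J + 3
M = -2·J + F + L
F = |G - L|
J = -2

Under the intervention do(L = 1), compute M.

6

do(L=1) replaces the equation L = G - J + 3 with the constant L = 1.
F = |G - L|  [with G=2, L=1]  = 1
M = -2·J + F + L  [with J=-2, F=1, L=1]  = 6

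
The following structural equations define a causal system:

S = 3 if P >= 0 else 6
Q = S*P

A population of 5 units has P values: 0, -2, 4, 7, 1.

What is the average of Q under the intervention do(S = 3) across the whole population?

Under do(S=3), S's equation is replaced by S=3 for every unit. Per-unit Q: 0, -6, 12, 21, 3. Mean = 6.

6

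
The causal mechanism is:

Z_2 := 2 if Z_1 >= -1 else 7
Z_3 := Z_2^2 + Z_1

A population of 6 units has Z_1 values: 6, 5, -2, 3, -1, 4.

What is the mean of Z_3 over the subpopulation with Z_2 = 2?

7.4

Conditioning on Z_2=2 selects the 5 unit(s) with Z_1 ∈ {6, 5, 3, -1, 4}. Their Z_3 values: 10, 9, 7, 3, 8. Mean = 7.4.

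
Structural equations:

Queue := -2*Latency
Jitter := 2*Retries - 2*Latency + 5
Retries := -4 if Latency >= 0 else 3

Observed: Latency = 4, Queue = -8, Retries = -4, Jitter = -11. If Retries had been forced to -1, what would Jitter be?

-5

The intervention breaks the incoming arrows to Retries: Retries := -4 if Latency >= 0 else 3 no longer applies, and Retries = -1.
Jitter = 2*Retries - 2*Latency + 5  [with Retries=-1, Latency=4]  = -5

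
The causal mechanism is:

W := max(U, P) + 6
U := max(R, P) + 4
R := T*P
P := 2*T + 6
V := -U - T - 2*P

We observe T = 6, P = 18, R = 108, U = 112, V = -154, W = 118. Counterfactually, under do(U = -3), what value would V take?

-39

Intervening sets U = -3 and removes its equation (U := max(R, P) + 4).
P = 2*T + 6  [with T=6]  = 18
V = -U - T - 2*P  [with U=-3, T=6, P=18]  = -39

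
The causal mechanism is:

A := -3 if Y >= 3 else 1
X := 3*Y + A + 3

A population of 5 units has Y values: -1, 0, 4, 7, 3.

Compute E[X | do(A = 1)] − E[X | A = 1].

9.3

do(A=1) breaks A's dependence on Y. With A=1 fixed, X across the units is 1, 4, 16, 25, 13, mean 11.8.
E[X|A=1] averages over only the 2 units with A=1 (Y = -1, 0): X = 1, 4, mean 2.5.
Difference = 11.8 − 2.5 = 9.3.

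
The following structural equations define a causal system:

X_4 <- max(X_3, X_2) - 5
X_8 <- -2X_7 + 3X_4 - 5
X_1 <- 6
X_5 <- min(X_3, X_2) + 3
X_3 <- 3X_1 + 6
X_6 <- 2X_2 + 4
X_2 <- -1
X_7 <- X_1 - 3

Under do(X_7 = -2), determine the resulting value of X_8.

do(X_7=-2) replaces the equation X_7 <- X_1 - 3 with the constant X_7 = -2.
X_3 = 3X_1 + 6  [with X_1=6]  = 24
X_4 = max(X_3, X_2) - 5  [with X_3=24, X_2=-1]  = 19
X_8 = -2X_7 + 3X_4 - 5  [with X_7=-2, X_4=19]  = 56

56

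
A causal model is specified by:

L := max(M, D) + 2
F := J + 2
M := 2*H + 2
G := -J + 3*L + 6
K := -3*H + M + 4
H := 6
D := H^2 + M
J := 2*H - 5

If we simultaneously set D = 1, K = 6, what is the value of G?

47

Setting D = 1, K = 6 by intervention discards those variables' equations.
J = 2*H - 5  [with H=6]  = 7
M = 2*H + 2  [with H=6]  = 14
L = max(M, D) + 2  [with M=14, D=1]  = 16
G = -J + 3*L + 6  [with J=7, L=16]  = 47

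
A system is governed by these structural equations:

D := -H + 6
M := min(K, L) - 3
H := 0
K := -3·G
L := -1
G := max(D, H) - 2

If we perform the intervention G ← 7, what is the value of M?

-24

Under do(G=7), the mechanism G := max(D, H) - 2 is discarded; G is fixed at 7.
K = -3·G  [with G=7]  = -21
M = min(K, L) - 3  [with K=-21, L=-1]  = -24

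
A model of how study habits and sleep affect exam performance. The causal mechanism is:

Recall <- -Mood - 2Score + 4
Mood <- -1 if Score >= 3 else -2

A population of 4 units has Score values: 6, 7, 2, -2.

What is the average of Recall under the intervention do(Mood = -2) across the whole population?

-0.5

Every unit gets Mood=-2 under the intervention. Recall values become -6, -8, 2, 10; E[Recall|do(Mood=-2)] = -0.5.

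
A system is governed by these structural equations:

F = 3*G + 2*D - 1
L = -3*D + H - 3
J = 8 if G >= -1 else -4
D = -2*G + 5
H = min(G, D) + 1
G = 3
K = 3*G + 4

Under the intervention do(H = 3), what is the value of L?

3

Intervening sets H = 3 and removes its equation (H = min(G, D) + 1).
D = -2*G + 5  [with G=3]  = -1
L = -3*D + H - 3  [with D=-1, H=3]  = 3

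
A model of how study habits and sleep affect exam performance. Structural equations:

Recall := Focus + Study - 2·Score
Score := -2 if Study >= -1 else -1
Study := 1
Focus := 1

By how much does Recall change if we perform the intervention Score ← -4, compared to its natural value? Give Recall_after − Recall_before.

4

The intervention breaks the incoming arrows to Score: Score := -2 if Study >= -1 else -1 no longer applies, and Score = -4.
Recall = Focus + Study - 2·Score  [with Focus=1, Study=1, Score=-4]  = 10
Without intervention: Score = -2 if Study >= -1 else -1  [with Study=1]  = -2; Recall = Focus + Study - 2·Score  [with Focus=1, Study=1, Score=-2]  = 6.
Change = 10 − 6 = 4.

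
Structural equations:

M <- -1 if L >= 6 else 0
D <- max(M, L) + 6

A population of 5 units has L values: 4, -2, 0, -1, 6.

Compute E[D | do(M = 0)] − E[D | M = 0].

1

Under do(M=0), M's equation is replaced by M=0 for every unit. Per-unit D: 10, 6, 6, 6, 12. Mean = 8.
Observing M=0 restricts to units where M's equation naturally yields 0: L ∈ {4, -2, 0, -1}. In that subpopulation D = 10, 6, 6, 6, mean 7.
Difference = 8 − 7 = 1.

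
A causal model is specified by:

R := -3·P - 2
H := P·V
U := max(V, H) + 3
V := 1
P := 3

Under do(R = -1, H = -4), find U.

4

Setting R = -1, H = -4 by intervention discards those variables' equations.
U = max(V, H) + 3  [with V=1, H=-4]  = 4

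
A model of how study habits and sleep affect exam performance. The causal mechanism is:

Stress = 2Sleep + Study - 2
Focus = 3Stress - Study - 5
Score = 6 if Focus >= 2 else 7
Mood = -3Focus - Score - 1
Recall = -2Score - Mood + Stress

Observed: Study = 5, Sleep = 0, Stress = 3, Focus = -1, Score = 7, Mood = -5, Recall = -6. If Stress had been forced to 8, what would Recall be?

45

The intervention breaks the incoming arrows to Stress: Stress = 2Sleep + Study - 2 no longer applies, and Stress = 8.
Focus = 3Stress - Study - 5  [with Stress=8, Study=5]  = 14
Score = 6 if Focus >= 2 else 7  [with Focus=14]  = 6
Mood = -3Focus - Score - 1  [with Focus=14, Score=6]  = -49
Recall = -2Score - Mood + Stress  [with Score=6, Mood=-49, Stress=8]  = 45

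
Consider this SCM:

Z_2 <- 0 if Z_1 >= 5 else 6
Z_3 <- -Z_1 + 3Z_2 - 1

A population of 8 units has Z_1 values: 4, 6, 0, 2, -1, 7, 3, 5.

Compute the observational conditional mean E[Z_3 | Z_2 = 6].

15.4

E[Z_3|Z_2=6] averages over only the 5 units with Z_2=6 (Z_1 = 4, 0, 2, -1, 3): Z_3 = 13, 17, 15, 18, 14, mean 15.4.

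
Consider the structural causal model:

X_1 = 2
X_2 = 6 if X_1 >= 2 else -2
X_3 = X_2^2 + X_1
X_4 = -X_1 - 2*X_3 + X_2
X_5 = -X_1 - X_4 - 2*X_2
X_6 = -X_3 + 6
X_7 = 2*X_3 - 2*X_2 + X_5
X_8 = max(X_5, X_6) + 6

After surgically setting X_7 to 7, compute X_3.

Intervening sets X_7 = 7 and removes its equation (X_7 = 2*X_3 - 2*X_2 + X_5).
X_3 is not downstream of the intervention, so its value is determined by the original equations.
X_2 = 6 if X_1 >= 2 else -2  [with X_1=2]  = 6
X_3 = X_2^2 + X_1  [with X_2=6, X_1=2]  = 38

38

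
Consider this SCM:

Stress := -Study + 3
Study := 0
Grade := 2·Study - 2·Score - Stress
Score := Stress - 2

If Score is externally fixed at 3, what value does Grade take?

The intervention breaks the incoming arrows to Score: Score := Stress - 2 no longer applies, and Score = 3.
Stress = -Study + 3  [with Study=0]  = 3
Grade = 2·Study - 2·Score - Stress  [with Study=0, Score=3, Stress=3]  = -9

-9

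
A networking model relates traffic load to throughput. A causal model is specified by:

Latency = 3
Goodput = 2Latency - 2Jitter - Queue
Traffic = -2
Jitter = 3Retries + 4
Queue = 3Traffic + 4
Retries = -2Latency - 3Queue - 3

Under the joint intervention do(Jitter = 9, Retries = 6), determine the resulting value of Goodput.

Setting Jitter = 9, Retries = 6 by intervention discards those variables' equations.
Queue = 3Traffic + 4  [with Traffic=-2]  = -2
Goodput = 2Latency - 2Jitter - Queue  [with Latency=3, Jitter=9, Queue=-2]  = -10

-10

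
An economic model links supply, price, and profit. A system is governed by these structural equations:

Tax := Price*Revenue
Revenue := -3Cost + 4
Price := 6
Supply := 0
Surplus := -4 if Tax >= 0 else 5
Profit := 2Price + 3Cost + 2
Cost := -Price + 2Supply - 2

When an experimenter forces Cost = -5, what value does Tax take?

114

do(Cost=-5) replaces the equation Cost := -Price + 2Supply - 2 with the constant Cost = -5.
Revenue = -3Cost + 4  [with Cost=-5]  = 19
Tax = Price*Revenue  [with Price=6, Revenue=19]  = 114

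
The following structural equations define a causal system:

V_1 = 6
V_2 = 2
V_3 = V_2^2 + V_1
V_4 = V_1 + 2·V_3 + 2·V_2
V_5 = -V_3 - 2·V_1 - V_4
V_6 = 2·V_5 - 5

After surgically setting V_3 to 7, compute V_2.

Under do(V_3=7), the mechanism V_3 = V_2^2 + V_1 is discarded; V_3 is fixed at 7.
Since V_2 is not a descendant of the intervened variable, it is unaffected.

2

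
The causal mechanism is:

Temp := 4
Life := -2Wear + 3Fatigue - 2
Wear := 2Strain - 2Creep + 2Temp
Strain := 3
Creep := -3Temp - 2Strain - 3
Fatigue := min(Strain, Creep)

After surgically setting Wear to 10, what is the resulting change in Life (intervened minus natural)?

Under do(Wear=10), the mechanism Wear := 2Strain - 2Creep + 2Temp is discarded; Wear is fixed at 10.
Creep = -3Temp - 2Strain - 3  [with Temp=4, Strain=3]  = -21
Fatigue = min(Strain, Creep)  [with Strain=3, Creep=-21]  = -21
Life = -2Wear + 3Fatigue - 2  [with Wear=10, Fatigue=-21]  = -85
Without intervention: Creep = -3Temp - 2Strain - 3  [with Temp=4, Strain=3]  = -21; Wear = 2Strain - 2Creep + 2Temp  [with Strain=3, Creep=-21, Temp=4]  = 56; Fatigue = min(Strain, Creep)  [with Strain=3, Creep=-21]  = -21; Life = -2Wear + 3Fatigue - 2  [with Wear=56, Fatigue=-21]  = -177.
Change = -85 − (-177) = 92.

92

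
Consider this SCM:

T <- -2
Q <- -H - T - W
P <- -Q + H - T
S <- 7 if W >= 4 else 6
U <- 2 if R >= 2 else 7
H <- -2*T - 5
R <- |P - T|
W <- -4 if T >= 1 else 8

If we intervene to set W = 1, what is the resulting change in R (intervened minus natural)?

The intervention breaks the incoming arrows to W: W <- -4 if T >= 1 else 8 no longer applies, and W = 1.
H = -2*T - 5  [with T=-2]  = -1
Q = -H - T - W  [with H=-1, T=-2, W=1]  = 2
P = -Q + H - T  [with Q=2, H=-1, T=-2]  = -1
R = |P - T|  [with P=-1, T=-2]  = 1
Without intervention: H = -2*T - 5  [with T=-2]  = -1; W = -4 if T >= 1 else 8  [with T=-2]  = 8; Q = -H - T - W  [with H=-1, T=-2, W=8]  = -5; P = -Q + H - T  [with Q=-5, H=-1, T=-2]  = 6; R = |P - T|  [with P=6, T=-2]  = 8.
Change = 1 − 8 = -7.

-7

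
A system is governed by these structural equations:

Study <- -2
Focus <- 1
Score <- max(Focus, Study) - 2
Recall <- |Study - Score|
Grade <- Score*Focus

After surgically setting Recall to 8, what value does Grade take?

Intervening sets Recall = 8 and removes its equation (Recall <- |Study - Score|).
No directed path runs from Recall to Grade, so Grade keeps its natural value.
Score = max(Focus, Study) - 2  [with Focus=1, Study=-2]  = -1
Grade = Score*Focus  [with Score=-1, Focus=1]  = -1

-1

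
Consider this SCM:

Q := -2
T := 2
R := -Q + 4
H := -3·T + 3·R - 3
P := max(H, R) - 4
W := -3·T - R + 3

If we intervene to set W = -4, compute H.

9

do(W=-4) replaces the equation W := -3·T - R + 3 with the constant W = -4.
No directed path runs from W to H, so H keeps its natural value.
R = -Q + 4  [with Q=-2]  = 6
H = -3·T + 3·R - 3  [with T=2, R=6]  = 9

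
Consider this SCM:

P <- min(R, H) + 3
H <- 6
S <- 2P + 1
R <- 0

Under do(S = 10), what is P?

3

Under do(S=10), the mechanism S <- 2P + 1 is discarded; S is fixed at 10.
Since P is not a descendant of the intervened variable, it is unaffected.
P = min(R, H) + 3  [with R=0, H=6]  = 3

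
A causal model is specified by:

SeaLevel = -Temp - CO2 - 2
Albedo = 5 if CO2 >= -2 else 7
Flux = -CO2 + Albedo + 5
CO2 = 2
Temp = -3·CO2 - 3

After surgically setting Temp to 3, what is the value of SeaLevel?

-7

Under do(Temp=3), the mechanism Temp = -3·CO2 - 3 is discarded; Temp is fixed at 3.
SeaLevel = -Temp - CO2 - 2  [with Temp=3, CO2=2]  = -7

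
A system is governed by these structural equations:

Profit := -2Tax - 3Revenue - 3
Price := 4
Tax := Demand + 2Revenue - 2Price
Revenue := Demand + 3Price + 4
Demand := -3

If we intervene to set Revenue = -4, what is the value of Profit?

47

do(Revenue=-4) replaces the equation Revenue := Demand + 3Price + 4 with the constant Revenue = -4.
Tax = Demand + 2Revenue - 2Price  [with Demand=-3, Revenue=-4, Price=4]  = -19
Profit = -2Tax - 3Revenue - 3  [with Tax=-19, Revenue=-4]  = 47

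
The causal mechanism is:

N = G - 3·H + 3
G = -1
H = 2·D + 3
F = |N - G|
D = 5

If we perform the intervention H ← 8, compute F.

21

do(H=8) replaces the equation H = 2·D + 3 with the constant H = 8.
N = G - 3·H + 3  [with G=-1, H=8]  = -22
F = |N - G|  [with N=-22, G=-1]  = 21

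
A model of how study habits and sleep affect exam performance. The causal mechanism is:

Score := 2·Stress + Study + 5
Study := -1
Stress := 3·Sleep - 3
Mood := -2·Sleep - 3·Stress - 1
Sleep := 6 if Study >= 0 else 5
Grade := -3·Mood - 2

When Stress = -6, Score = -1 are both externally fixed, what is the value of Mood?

Setting Stress = -6, Score = -1 by intervention discards those variables' equations.
Sleep = 6 if Study >= 0 else 5  [with Study=-1]  = 5
Mood = -2·Sleep - 3·Stress - 1  [with Sleep=5, Stress=-6]  = 7

7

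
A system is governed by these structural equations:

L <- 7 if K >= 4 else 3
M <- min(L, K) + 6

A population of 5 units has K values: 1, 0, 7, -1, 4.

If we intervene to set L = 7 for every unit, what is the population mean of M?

do(L=7) breaks L's dependence on K. With L=7 fixed, M across the units is 7, 6, 13, 5, 10, mean 8.2.

8.2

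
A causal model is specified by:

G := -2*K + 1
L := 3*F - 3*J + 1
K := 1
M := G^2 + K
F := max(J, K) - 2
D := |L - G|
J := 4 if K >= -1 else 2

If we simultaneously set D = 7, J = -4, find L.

10

Setting D = 7, J = -4 by intervention discards those variables' equations.
F = max(J, K) - 2  [with J=-4, K=1]  = -1
L = 3*F - 3*J + 1  [with F=-1, J=-4]  = 10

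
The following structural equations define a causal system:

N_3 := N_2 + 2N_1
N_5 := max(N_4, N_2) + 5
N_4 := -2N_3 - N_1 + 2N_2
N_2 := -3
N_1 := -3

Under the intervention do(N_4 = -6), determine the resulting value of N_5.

Intervening sets N_4 = -6 and removes its equation (N_4 := -2N_3 - N_1 + 2N_2).
N_5 = max(N_4, N_2) + 5  [with N_4=-6, N_2=-3]  = 2

2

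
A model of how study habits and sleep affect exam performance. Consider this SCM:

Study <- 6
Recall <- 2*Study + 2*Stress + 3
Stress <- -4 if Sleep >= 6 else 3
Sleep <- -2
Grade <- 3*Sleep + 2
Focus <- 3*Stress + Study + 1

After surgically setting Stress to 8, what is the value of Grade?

-4

The intervention breaks the incoming arrows to Stress: Stress <- -4 if Sleep >= 6 else 3 no longer applies, and Stress = 8.
No directed path runs from Stress to Grade, so Grade keeps its natural value.
Grade = 3*Sleep + 2  [with Sleep=-2]  = -4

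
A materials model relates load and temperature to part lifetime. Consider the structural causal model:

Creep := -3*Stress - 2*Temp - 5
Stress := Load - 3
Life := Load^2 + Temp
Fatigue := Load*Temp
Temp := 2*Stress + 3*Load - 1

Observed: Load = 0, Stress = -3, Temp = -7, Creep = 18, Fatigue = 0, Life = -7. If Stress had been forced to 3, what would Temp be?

The intervention breaks the incoming arrows to Stress: Stress := Load - 3 no longer applies, and Stress = 3.
Temp = 2*Stress + 3*Load - 1  [with Stress=3, Load=0]  = 5

5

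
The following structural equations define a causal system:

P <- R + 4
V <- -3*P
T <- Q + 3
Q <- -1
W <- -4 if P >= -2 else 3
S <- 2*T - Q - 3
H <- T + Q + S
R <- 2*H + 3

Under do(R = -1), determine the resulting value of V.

Under do(R=-1), the mechanism R <- 2*H + 3 is discarded; R is fixed at -1.
P = R + 4  [with R=-1]  = 3
V = -3*P  [with P=3]  = -9

-9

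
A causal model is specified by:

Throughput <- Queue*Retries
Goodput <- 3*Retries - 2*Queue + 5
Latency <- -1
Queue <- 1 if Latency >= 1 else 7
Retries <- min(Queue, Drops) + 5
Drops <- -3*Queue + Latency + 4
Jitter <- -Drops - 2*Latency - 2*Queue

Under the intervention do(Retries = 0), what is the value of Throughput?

0

Under do(Retries=0), the mechanism Retries <- min(Queue, Drops) + 5 is discarded; Retries is fixed at 0.
Queue = 1 if Latency >= 1 else 7  [with Latency=-1]  = 7
Throughput = Queue*Retries  [with Queue=7, Retries=0]  = 0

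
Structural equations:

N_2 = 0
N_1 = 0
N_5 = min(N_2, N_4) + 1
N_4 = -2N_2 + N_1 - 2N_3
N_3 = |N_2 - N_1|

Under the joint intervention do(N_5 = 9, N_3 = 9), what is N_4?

-18

Under do(N_5 = 9, N_3 = 9), each intervened variable's structural equation is replaced by its fixed value.
N_4 = -2N_2 + N_1 - 2N_3  [with N_2=0, N_1=0, N_3=9]  = -18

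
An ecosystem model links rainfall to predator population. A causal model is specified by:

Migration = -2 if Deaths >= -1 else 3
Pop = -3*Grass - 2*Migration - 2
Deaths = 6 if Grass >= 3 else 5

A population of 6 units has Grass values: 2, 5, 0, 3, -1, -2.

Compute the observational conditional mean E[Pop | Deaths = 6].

-10

Observing Deaths=6 restricts to units where Deaths's equation naturally yields 6: Grass ∈ {5, 3}. In that subpopulation Pop = -13, -7, mean -10.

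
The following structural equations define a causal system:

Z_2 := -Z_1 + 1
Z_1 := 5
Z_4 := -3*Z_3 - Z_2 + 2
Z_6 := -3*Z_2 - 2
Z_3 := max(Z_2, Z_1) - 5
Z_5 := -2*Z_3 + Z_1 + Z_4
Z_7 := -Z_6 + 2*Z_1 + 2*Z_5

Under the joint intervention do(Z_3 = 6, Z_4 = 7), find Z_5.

0

Setting Z_3 = 6, Z_4 = 7 by intervention discards those variables' equations.
Z_5 = -2*Z_3 + Z_1 + Z_4  [with Z_3=6, Z_1=5, Z_4=7]  = 0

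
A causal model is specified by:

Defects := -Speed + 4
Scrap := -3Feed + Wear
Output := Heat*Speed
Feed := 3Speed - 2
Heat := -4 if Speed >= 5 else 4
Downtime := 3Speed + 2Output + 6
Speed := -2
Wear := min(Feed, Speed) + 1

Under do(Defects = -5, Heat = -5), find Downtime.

20

Under do(Defects = -5, Heat = -5), each intervened variable's structural equation is replaced by its fixed value.
Output = Heat*Speed  [with Heat=-5, Speed=-2]  = 10
Downtime = 3Speed + 2Output + 6  [with Speed=-2, Output=10]  = 20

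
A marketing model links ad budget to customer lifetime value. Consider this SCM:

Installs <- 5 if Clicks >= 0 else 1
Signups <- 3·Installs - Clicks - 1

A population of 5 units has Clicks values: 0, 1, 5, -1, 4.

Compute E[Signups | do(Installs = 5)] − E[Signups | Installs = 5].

0.7

Every unit gets Installs=5 under the intervention. Signups values become 14, 13, 9, 15, 10; E[Signups|do(Installs=5)] = 12.2.
Conditioning on Installs=5 selects the 4 unit(s) with Clicks ∈ {0, 1, 5, 4}. Their Signups values: 14, 13, 9, 10. Mean = 11.5.
Difference = 12.2 − 11.5 = 0.7.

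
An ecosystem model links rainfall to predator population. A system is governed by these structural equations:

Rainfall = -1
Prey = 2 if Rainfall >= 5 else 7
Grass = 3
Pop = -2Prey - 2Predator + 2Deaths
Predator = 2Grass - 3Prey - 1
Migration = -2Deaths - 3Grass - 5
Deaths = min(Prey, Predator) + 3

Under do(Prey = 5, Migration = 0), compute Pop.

-4

Under do(Prey = 5, Migration = 0), each intervened variable's structural equation is replaced by its fixed value.
Predator = 2Grass - 3Prey - 1  [with Grass=3, Prey=5]  = -10
Deaths = min(Prey, Predator) + 3  [with Prey=5, Predator=-10]  = -7
Pop = -2Prey - 2Predator + 2Deaths  [with Prey=5, Predator=-10, Deaths=-7]  = -4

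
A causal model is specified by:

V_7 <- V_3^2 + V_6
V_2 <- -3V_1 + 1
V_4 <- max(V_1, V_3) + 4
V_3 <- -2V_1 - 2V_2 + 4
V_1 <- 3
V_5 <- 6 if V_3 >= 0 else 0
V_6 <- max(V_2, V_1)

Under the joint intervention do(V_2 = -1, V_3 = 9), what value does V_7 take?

Under do(V_2 = -1, V_3 = 9), each intervened variable's structural equation is replaced by its fixed value.
V_6 = max(V_2, V_1)  [with V_2=-1, V_1=3]  = 3
V_7 = V_3^2 + V_6  [with V_3=9, V_6=3]  = 84

84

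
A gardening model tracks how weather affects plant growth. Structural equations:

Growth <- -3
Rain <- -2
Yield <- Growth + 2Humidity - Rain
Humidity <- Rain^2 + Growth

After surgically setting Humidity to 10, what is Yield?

The intervention breaks the incoming arrows to Humidity: Humidity <- Rain^2 + Growth no longer applies, and Humidity = 10.
Yield = Growth + 2Humidity - Rain  [with Growth=-3, Humidity=10, Rain=-2]  = 19

19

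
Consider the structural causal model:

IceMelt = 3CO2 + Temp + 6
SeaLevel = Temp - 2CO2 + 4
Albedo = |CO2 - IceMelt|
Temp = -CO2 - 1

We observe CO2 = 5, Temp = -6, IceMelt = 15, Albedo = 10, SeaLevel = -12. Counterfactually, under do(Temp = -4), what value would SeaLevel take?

do(Temp=-4) replaces the equation Temp = -CO2 - 1 with the constant Temp = -4.
SeaLevel = Temp - 2CO2 + 4  [with Temp=-4, CO2=5]  = -10

-10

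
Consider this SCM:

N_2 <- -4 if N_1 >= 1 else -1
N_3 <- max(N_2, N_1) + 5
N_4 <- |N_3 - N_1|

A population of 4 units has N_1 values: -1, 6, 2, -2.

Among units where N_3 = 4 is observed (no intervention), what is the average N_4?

Conditioning on N_3=4 selects the 2 unit(s) with N_1 ∈ {-1, -2}. Their N_4 values: 5, 6. Mean = 5.5.

5.5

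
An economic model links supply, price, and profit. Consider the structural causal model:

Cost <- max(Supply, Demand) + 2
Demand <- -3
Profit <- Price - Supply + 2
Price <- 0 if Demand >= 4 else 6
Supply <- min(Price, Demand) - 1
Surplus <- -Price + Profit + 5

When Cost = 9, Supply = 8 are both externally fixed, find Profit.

The joint intervention fixes Cost = 9, Supply = 8, removing each variable's own equation.
Price = 0 if Demand >= 4 else 6  [with Demand=-3]  = 6
Profit = Price - Supply + 2  [with Price=6, Supply=8]  = 0

0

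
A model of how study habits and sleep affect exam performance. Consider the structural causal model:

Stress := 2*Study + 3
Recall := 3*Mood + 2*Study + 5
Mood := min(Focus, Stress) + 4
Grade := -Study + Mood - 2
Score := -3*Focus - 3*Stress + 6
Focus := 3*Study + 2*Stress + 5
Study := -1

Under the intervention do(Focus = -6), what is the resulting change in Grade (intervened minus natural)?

The intervention breaks the incoming arrows to Focus: Focus := 3*Study + 2*Stress + 5 no longer applies, and Focus = -6.
Stress = 2*Study + 3  [with Study=-1]  = 1
Mood = min(Focus, Stress) + 4  [with Focus=-6, Stress=1]  = -2
Grade = -Study + Mood - 2  [with Study=-1, Mood=-2]  = -3
Without intervention: Stress = 2*Study + 3  [with Study=-1]  = 1; Focus = 3*Study + 2*Stress + 5  [with Study=-1, Stress=1]  = 4; Mood = min(Focus, Stress) + 4  [with Focus=4, Stress=1]  = 5; Grade = -Study + Mood - 2  [with Study=-1, Mood=5]  = 4.
Change = -3 − 4 = -7.

-7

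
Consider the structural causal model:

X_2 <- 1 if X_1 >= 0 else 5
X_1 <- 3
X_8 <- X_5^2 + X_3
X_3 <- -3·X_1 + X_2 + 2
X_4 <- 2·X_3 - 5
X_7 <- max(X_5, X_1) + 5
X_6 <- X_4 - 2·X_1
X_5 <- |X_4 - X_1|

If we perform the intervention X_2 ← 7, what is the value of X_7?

Under do(X_2=7), the mechanism X_2 <- 1 if X_1 >= 0 else 5 is discarded; X_2 is fixed at 7.
X_3 = -3·X_1 + X_2 + 2  [with X_1=3, X_2=7]  = 0
X_4 = 2·X_3 - 5  [with X_3=0]  = -5
X_5 = |X_4 - X_1|  [with X_4=-5, X_1=3]  = 8
X_7 = max(X_5, X_1) + 5  [with X_5=8, X_1=3]  = 13

13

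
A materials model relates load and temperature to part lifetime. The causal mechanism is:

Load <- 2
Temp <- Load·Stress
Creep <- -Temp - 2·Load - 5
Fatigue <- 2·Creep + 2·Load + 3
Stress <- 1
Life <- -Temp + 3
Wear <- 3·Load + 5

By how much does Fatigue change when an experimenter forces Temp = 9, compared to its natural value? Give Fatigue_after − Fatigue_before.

The intervention breaks the incoming arrows to Temp: Temp <- Load·Stress no longer applies, and Temp = 9.
Creep = -Temp - 2·Load - 5  [with Temp=9, Load=2]  = -18
Fatigue = 2·Creep + 2·Load + 3  [with Creep=-18, Load=2]  = -29
Without intervention: Temp = Load·Stress  [with Load=2, Stress=1]  = 2; Creep = -Temp - 2·Load - 5  [with Temp=2, Load=2]  = -11; Fatigue = 2·Creep + 2·Load + 3  [with Creep=-11, Load=2]  = -15.
Change = -29 − (-15) = -14.

-14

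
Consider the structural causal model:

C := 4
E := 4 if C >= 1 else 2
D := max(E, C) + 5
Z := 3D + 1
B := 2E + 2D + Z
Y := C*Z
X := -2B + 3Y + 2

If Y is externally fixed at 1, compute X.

Intervening sets Y = 1 and removes its equation (Y := C*Z).
E = 4 if C >= 1 else 2  [with C=4]  = 4
D = max(E, C) + 5  [with E=4, C=4]  = 9
Z = 3D + 1  [with D=9]  = 28
B = 2E + 2D + Z  [with E=4, D=9, Z=28]  = 54
X = -2B + 3Y + 2  [with B=54, Y=1]  = -103

-103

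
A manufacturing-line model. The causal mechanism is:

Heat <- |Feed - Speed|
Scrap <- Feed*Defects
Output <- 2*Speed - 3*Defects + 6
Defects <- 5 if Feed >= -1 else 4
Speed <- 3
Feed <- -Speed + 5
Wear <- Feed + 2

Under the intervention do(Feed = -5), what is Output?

0

Under do(Feed=-5), the mechanism Feed <- -Speed + 5 is discarded; Feed is fixed at -5.
Defects = 5 if Feed >= -1 else 4  [with Feed=-5]  = 4
Output = 2*Speed - 3*Defects + 6  [with Speed=3, Defects=4]  = 0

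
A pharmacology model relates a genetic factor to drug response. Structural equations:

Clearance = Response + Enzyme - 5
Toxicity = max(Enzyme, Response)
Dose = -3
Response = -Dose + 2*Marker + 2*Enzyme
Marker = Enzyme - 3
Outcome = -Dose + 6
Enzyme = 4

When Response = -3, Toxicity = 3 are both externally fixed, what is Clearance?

The joint intervention fixes Response = -3, Toxicity = 3, removing each variable's own equation.
Clearance = Response + Enzyme - 5  [with Response=-3, Enzyme=4]  = -4

-4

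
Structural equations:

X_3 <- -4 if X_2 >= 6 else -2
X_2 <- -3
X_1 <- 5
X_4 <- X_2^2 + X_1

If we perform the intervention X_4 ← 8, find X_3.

Under do(X_4=8), the mechanism X_4 <- X_2^2 + X_1 is discarded; X_4 is fixed at 8.
Since X_3 is not a descendant of the intervened variable, it is unaffected.
X_3 = -4 if X_2 >= 6 else -2  [with X_2=-3]  = -2

-2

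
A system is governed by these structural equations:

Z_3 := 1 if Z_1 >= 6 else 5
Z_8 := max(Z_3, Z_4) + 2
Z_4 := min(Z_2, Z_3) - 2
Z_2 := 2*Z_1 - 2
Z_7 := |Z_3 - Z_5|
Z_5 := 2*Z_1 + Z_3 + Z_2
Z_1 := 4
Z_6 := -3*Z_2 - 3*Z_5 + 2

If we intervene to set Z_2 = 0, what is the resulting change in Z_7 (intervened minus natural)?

Under do(Z_2=0), the mechanism Z_2 := 2*Z_1 - 2 is discarded; Z_2 is fixed at 0.
Z_3 = 1 if Z_1 >= 6 else 5  [with Z_1=4]  = 5
Z_5 = 2*Z_1 + Z_3 + Z_2  [with Z_1=4, Z_3=5, Z_2=0]  = 13
Z_7 = |Z_3 - Z_5|  [with Z_3=5, Z_5=13]  = 8
Without intervention: Z_2 = 2*Z_1 - 2  [with Z_1=4]  = 6; Z_3 = 1 if Z_1 >= 6 else 5  [with Z_1=4]  = 5; Z_5 = 2*Z_1 + Z_3 + Z_2  [with Z_1=4, Z_3=5, Z_2=6]  = 19; Z_7 = |Z_3 - Z_5|  [with Z_3=5, Z_5=19]  = 14.
Change = 8 − 14 = -6.

-6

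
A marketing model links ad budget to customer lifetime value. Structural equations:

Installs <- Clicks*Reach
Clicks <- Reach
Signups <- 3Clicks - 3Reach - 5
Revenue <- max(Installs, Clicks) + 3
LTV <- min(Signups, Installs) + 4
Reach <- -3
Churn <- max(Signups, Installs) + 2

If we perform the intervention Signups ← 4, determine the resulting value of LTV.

8

The intervention breaks the incoming arrows to Signups: Signups <- 3Clicks - 3Reach - 5 no longer applies, and Signups = 4.
Clicks = Reach  [with Reach=-3]  = -3
Installs = Clicks*Reach  [with Clicks=-3, Reach=-3]  = 9
LTV = min(Signups, Installs) + 4  [with Signups=4, Installs=9]  = 8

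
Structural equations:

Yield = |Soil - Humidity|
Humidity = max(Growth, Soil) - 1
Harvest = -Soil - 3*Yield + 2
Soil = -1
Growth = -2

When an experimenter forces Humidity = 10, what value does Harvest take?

do(Humidity=10) replaces the equation Humidity = max(Growth, Soil) - 1 with the constant Humidity = 10.
Yield = |Soil - Humidity|  [with Soil=-1, Humidity=10]  = 11
Harvest = -Soil - 3*Yield + 2  [with Soil=-1, Yield=11]  = -30

-30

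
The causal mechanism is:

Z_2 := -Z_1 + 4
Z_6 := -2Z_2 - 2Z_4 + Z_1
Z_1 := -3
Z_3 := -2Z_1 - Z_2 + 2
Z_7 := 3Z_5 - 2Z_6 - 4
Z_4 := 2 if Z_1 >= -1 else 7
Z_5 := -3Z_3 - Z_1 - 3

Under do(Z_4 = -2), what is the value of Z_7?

13

The intervention breaks the incoming arrows to Z_4: Z_4 := 2 if Z_1 >= -1 else 7 no longer applies, and Z_4 = -2.
Z_2 = -Z_1 + 4  [with Z_1=-3]  = 7
Z_3 = -2Z_1 - Z_2 + 2  [with Z_1=-3, Z_2=7]  = 1
Z_5 = -3Z_3 - Z_1 - 3  [with Z_3=1, Z_1=-3]  = -3
Z_6 = -2Z_2 - 2Z_4 + Z_1  [with Z_2=7, Z_4=-2, Z_1=-3]  = -13
Z_7 = 3Z_5 - 2Z_6 - 4  [with Z_5=-3, Z_6=-13]  = 13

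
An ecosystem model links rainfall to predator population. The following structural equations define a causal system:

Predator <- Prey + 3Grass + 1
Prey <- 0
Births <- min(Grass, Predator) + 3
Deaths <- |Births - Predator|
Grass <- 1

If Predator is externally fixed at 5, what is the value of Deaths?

do(Predator=5) replaces the equation Predator <- Prey + 3Grass + 1 with the constant Predator = 5.
Births = min(Grass, Predator) + 3  [with Grass=1, Predator=5]  = 4
Deaths = |Births - Predator|  [with Births=4, Predator=5]  = 1

1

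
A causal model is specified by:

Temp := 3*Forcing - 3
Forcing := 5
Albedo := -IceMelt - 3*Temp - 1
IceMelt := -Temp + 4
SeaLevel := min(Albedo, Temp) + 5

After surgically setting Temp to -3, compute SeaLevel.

2

do(Temp=-3) replaces the equation Temp := 3*Forcing - 3 with the constant Temp = -3.
IceMelt = -Temp + 4  [with Temp=-3]  = 7
Albedo = -IceMelt - 3*Temp - 1  [with IceMelt=7, Temp=-3]  = 1
SeaLevel = min(Albedo, Temp) + 5  [with Albedo=1, Temp=-3]  = 2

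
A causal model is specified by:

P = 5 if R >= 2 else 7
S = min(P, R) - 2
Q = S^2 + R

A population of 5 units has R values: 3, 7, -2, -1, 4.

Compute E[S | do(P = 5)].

-0.2

Every unit gets P=5 under the intervention. S values become 1, 3, -4, -3, 2; E[S|do(P=5)] = -0.2.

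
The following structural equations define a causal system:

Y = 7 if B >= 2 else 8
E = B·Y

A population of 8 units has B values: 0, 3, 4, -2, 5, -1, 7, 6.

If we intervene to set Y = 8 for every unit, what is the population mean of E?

Every unit gets Y=8 under the intervention. E values become 0, 24, 32, -16, 40, -8, 56, 48; E[E|do(Y=8)] = 22.

22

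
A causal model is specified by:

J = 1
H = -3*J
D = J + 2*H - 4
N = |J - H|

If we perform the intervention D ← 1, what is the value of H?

-3

Under do(D=1), the mechanism D = J + 2*H - 4 is discarded; D is fixed at 1.
Since H is not a descendant of the intervened variable, it is unaffected.
H = -3*J  [with J=1]  = -3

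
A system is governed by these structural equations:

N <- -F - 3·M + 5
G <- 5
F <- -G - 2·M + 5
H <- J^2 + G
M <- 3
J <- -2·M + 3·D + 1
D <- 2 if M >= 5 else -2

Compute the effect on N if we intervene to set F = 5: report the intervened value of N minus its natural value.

-11

The intervention breaks the incoming arrows to F: F <- -G - 2·M + 5 no longer applies, and F = 5.
N = -F - 3·M + 5  [with F=5, M=3]  = -9
Without intervention: F = -G - 2·M + 5  [with G=5, M=3]  = -6; N = -F - 3·M + 5  [with F=-6, M=3]  = 2.
Change = -9 − 2 = -11.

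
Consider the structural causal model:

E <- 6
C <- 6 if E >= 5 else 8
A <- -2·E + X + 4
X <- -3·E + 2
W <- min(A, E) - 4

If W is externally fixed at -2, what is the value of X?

-16

The intervention breaks the incoming arrows to W: W <- min(A, E) - 4 no longer applies, and W = -2.
Since X is not a descendant of the intervened variable, it is unaffected.
X = -3·E + 2  [with E=6]  = -16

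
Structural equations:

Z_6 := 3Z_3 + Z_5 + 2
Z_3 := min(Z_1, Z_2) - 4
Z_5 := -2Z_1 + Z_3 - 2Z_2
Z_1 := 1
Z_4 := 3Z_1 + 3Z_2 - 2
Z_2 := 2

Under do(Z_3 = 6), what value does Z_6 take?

The intervention breaks the incoming arrows to Z_3: Z_3 := min(Z_1, Z_2) - 4 no longer applies, and Z_3 = 6.
Z_5 = -2Z_1 + Z_3 - 2Z_2  [with Z_1=1, Z_3=6, Z_2=2]  = 0
Z_6 = 3Z_3 + Z_5 + 2  [with Z_3=6, Z_5=0]  = 20

20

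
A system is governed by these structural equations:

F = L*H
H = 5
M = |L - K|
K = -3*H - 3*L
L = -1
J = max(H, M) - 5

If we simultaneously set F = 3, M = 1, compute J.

0

Setting F = 3, M = 1 by intervention discards those variables' equations.
J = max(H, M) - 5  [with H=5, M=1]  = 0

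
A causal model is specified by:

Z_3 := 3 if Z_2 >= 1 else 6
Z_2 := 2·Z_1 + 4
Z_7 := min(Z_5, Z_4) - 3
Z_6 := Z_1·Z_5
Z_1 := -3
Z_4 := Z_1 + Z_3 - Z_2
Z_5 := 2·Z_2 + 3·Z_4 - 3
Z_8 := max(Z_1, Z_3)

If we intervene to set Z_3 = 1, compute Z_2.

-2

Under do(Z_3=1), the mechanism Z_3 := 3 if Z_2 >= 1 else 6 is discarded; Z_3 is fixed at 1.
Since Z_2 is not a descendant of the intervened variable, it is unaffected.
Z_2 = 2·Z_1 + 4  [with Z_1=-3]  = -2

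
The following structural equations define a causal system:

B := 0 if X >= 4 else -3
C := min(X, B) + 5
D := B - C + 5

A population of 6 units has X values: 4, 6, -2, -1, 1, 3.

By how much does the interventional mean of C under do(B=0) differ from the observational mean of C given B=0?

do(B=0) breaks B's dependence on X. With B=0 fixed, C across the units is 5, 5, 3, 4, 5, 5, mean 4.5.
E[C|B=0] averages over only the 2 units with B=0 (X = 4, 6): C = 5, 5, mean 5.
Difference = 4.5 − 5 = -0.5.

-0.5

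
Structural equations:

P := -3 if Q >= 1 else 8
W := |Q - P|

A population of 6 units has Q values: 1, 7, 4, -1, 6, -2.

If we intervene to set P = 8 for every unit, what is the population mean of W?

Under do(P=8), P's equation is replaced by P=8 for every unit. Per-unit W: 7, 1, 4, 9, 2, 10. Mean = 5.5.

5.5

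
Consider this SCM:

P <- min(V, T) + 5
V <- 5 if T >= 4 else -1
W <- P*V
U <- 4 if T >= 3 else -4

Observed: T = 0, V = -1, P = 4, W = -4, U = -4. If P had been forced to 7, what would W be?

The intervention breaks the incoming arrows to P: P <- min(V, T) + 5 no longer applies, and P = 7.
V = 5 if T >= 4 else -1  [with T=0]  = -1
W = P*V  [with P=7, V=-1]  = -7

-7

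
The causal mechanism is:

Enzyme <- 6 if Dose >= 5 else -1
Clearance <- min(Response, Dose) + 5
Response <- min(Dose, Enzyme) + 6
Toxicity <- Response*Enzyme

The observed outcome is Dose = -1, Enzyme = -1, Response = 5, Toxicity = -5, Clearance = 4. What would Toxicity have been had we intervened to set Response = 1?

-1

The intervention breaks the incoming arrows to Response: Response <- min(Dose, Enzyme) + 6 no longer applies, and Response = 1.
Enzyme = 6 if Dose >= 5 else -1  [with Dose=-1]  = -1
Toxicity = Response*Enzyme  [with Response=1, Enzyme=-1]  = -1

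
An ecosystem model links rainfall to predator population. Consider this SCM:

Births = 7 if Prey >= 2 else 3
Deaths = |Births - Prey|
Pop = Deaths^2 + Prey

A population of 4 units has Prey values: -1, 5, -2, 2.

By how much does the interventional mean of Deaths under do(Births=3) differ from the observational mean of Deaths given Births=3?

do(Births=3) breaks Births's dependence on Prey. With Births=3 fixed, Deaths across the units is 4, 2, 5, 1, mean 3.
Observing Births=3 restricts to units where Births's equation naturally yields 3: Prey ∈ {-1, -2}. In that subpopulation Deaths = 4, 5, mean 4.5.
Difference = 3 − 4.5 = -1.5.

-1.5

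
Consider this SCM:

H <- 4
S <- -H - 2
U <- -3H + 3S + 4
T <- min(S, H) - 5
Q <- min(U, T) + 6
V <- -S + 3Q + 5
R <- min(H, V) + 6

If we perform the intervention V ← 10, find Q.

do(V=10) replaces the equation V <- -S + 3Q + 5 with the constant V = 10.
Since Q is not a descendant of the intervened variable, it is unaffected.
S = -H - 2  [with H=4]  = -6
U = -3H + 3S + 4  [with H=4, S=-6]  = -26
T = min(S, H) - 5  [with S=-6, H=4]  = -11
Q = min(U, T) + 6  [with U=-26, T=-11]  = -20

-20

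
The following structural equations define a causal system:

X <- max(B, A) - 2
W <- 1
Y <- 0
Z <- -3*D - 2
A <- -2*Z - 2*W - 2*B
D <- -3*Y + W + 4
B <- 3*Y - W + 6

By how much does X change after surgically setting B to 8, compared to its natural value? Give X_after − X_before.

The intervention breaks the incoming arrows to B: B <- 3*Y - W + 6 no longer applies, and B = 8.
D = -3*Y + W + 4  [with Y=0, W=1]  = 5
Z = -3*D - 2  [with D=5]  = -17
A = -2*Z - 2*W - 2*B  [with Z=-17, W=1, B=8]  = 16
X = max(B, A) - 2  [with B=8, A=16]  = 14
Without intervention: B = 3*Y - W + 6  [with Y=0, W=1]  = 5; D = -3*Y + W + 4  [with Y=0, W=1]  = 5; Z = -3*D - 2  [with D=5]  = -17; A = -2*Z - 2*W - 2*B  [with Z=-17, W=1, B=5]  = 22; X = max(B, A) - 2  [with B=5, A=22]  = 20.
Change = 14 − 20 = -6.

-6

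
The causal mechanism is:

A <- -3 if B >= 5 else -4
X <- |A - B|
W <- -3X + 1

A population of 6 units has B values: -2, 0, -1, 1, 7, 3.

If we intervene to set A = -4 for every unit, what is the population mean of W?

-15

Every unit gets A=-4 under the intervention. W values become -5, -11, -8, -14, -32, -20; E[W|do(A=-4)] = -15.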